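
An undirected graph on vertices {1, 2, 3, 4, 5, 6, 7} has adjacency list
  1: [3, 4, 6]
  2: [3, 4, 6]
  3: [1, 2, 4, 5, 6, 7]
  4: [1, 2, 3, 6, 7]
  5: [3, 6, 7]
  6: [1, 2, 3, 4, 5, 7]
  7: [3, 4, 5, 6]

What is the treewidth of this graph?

A width-3 tree decomposition is:
Bags: B1 = {3, 4, 6, 7}  B2 = {3, 5, 6, 7}  B3 = {1, 3, 4, 6}  B4 = {2, 3, 4, 6}
Tree: B1–B2, B1–B3, B1–B4
Each bag holds 4 vertices, so the decomposition has width 3, which upper-bounds the treewidth. On the other hand G contains the 4-clique {1, 3, 4, 6}. A clique must lie in a single bag of any decomposition, so no decomposition can have width below 3. Combining the bounds, tw(G) = 3.

3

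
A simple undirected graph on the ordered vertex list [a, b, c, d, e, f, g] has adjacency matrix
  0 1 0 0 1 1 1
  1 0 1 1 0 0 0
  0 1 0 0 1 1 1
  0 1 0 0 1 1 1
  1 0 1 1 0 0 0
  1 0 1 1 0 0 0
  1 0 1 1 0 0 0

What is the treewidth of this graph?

A width-3 tree decomposition is:
Bags: B1 = {a, b, c, d}  B2 = {a, c, d, f}  B3 = {a, c, d, g}  B4 = {a, c, d, e}
Tree: B1–B2, B2–B3, B3–B4
Each bag holds 4 vertices, so the decomposition has width 3, which upper-bounds the treewidth. For the lower bound: the 4 vertex sets {b,c}, {a,f}, {d}, {g} are disjoint, each induces a connected subgraph, and every pair is joined by at least one edge of G. Contracting each set to a single vertex therefore yields K_{4} as a minor, and since treewidth is minor-monotone, tw(G) ≥ tw(K_{4}) = 3. The upper and lower bounds meet at 3, so that is the treewidth.

3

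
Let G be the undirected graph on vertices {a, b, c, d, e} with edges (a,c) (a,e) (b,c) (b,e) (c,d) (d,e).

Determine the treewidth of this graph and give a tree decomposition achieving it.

Every bag has size at most 3, so the width is 3 − 1 = 2 and tw(G) ≤ 2. The edges c–d–e–a–c form a cycle, so G is not a tree and its treewidth is at least 2. The upper and lower bounds meet at 2, so that is the treewidth.

Treewidth 2.
One optimal decomposition is:
Bags: B1 = {c, d, e}  B2 = {a, c, e}  B3 = {b, c, e}
Tree: B1–B2, B2–B3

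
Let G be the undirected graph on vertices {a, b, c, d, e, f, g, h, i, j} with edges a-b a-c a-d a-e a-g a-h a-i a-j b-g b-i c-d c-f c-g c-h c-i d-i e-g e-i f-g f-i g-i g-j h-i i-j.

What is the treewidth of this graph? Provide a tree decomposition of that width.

Treewidth 3.
Bags: B1 = {c, f, g, i}  B2 = {a, c, g, i}  B3 = {a, b, g, i}  B4 = {a, g, i, j}  B5 = {a, e, g, i}  B6 = {a, c, h, i}  B7 = {a, c, d, i}
Tree: B1–B2, B2–B3, B2–B4, B3–B5, B2–B6, B6–B7

Every bag has size at most 4, so the width is 4 − 1 = 3 and tw(G) ≤ 3. For the lower bound, the 4 vertices {a, c, d, i} are pairwise adjacent, and any tree decomposition puts a clique entirely inside one bag — forcing width ≥ 3. Therefore the treewidth is 3.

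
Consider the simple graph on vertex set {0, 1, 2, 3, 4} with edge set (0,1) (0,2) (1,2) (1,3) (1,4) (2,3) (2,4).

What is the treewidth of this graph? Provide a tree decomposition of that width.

Treewidth 2.
One such decomposition:
Bags: B1 = {1, 2, 4}  B2 = {1, 2, 3}  B3 = {0, 1, 2}
Tree: B1–B2, B2–B3

The largest bag has 3 vertices, giving width 2; this decomposition certifies tw(G) ≤ 2. For the lower bound, the 3 vertices {0, 1, 2} are pairwise adjacent, and any tree decomposition puts a clique entirely inside one bag — forcing width ≥ 2. Combining the bounds, tw(G) = 2.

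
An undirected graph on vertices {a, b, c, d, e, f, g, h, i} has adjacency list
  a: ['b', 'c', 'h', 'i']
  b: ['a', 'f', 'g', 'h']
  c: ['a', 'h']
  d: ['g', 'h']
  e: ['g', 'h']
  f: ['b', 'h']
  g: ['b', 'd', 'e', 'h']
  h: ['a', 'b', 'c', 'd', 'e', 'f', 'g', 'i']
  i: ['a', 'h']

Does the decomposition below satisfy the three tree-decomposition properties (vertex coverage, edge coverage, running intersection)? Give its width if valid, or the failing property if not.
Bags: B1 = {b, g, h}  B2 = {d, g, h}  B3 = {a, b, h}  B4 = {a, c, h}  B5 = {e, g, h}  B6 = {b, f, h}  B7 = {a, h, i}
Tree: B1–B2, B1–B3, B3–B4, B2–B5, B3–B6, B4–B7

Every vertex of G appears in some bag (union = {a, b, c, d, e, f, g, h, i}); every edge is covered by a bag; and for each vertex v the set of bags containing v is connected in the bag tree. The decomposition is therefore valid. The largest bag has 3 vertices, so the width is 2.

Yes; width 2.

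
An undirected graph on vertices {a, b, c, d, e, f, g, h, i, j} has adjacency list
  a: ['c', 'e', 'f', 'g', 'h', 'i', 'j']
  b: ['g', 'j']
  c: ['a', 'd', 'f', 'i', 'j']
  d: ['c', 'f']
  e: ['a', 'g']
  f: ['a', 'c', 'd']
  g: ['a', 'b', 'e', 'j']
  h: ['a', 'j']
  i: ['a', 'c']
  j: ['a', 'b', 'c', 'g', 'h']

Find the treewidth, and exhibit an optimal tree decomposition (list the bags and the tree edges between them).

Each bag holds 3 vertices, so the decomposition has width 2, which upper-bounds the treewidth. For the lower bound, the 3 vertices {c, d, f} are pairwise adjacent, and any tree decomposition puts a clique entirely inside one bag — forcing width ≥ 2. Hence tw(G) = 2 exactly.

Treewidth 2.
Bags: B1 = {a, c, j}  B2 = {a, c, f}  B3 = {a, c, i}  B4 = {c, d, f}  B5 = {a, g, j}  B6 = {b, g, j}  B7 = {a, e, g}  B8 = {a, h, j}
Tree: B1–B2, B2–B3, B2–B4, B1–B5, B5–B6, B5–B7, B1–B8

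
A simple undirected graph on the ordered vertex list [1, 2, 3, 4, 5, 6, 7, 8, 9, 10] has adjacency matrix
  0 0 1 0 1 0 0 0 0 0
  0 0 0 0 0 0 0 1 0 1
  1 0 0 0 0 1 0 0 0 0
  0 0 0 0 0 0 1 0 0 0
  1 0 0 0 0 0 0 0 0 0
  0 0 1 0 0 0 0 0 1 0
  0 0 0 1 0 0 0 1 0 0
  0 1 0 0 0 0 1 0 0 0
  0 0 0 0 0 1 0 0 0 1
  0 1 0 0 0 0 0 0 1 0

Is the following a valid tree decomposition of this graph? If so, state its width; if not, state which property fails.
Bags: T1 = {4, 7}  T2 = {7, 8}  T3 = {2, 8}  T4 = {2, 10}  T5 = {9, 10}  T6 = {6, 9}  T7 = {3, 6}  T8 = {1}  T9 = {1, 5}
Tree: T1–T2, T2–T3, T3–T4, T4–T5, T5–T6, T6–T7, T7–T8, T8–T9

No — edge (3,1) lies in no bag.

A tree decomposition must satisfy three properties: every vertex lies in some bag; for every edge, both endpoints lie together in some bag; and for every vertex, the bags containing it form a connected subtree. Here edge (3,1) lies in no bag, so the decomposition is invalid.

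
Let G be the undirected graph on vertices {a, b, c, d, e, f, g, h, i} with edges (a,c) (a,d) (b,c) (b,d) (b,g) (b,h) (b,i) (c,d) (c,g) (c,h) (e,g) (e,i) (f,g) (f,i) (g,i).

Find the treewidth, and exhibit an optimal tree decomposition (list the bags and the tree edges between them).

Treewidth 2.
One optimal decomposition is:
Bags: B1 = {b, c, g}  B2 = {b, c, d}  B3 = {a, c, d}  B4 = {b, g, i}  B5 = {b, c, h}  B6 = {e, g, i}  B7 = {f, g, i}
Tree: B1–B2, B2–B3, B1–B4, B1–B5, B4–B6, B6–B7

Every bag has size at most 3, so the width is 3 − 1 = 2 and tw(G) ≤ 2. Conversely, {a, c, d} is a clique of size 3, and the vertices of any clique must share a bag in every tree decomposition; so some bag has ≥ 3 vertices and tw(G) ≥ 2. The upper and lower bounds meet at 2, so that is the treewidth.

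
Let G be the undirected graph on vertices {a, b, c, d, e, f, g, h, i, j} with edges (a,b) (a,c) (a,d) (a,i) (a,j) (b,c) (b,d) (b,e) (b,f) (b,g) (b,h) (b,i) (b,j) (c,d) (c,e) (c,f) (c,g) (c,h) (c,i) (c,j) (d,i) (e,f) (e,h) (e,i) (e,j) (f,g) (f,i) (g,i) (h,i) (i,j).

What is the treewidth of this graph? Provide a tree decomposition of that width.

Treewidth 4.
One such decomposition:
Bags: B1 = {a, b, c, i, j}  B2 = {b, c, e, i, j}  B3 = {b, c, e, f, i}  B4 = {b, c, f, g, i}  B5 = {b, c, e, h, i}  B6 = {a, b, c, d, i}
Tree: B1–B2, B2–B3, B3–B4, B3–B5, B1–B6

Each bag holds 5 vertices, so the decomposition has width 4, which upper-bounds the treewidth. On the other hand G contains the 5-clique {a, b, c, d, i}. A clique must lie in a single bag of any decomposition, so no decomposition can have width below 4. Hence tw(G) = 4 exactly.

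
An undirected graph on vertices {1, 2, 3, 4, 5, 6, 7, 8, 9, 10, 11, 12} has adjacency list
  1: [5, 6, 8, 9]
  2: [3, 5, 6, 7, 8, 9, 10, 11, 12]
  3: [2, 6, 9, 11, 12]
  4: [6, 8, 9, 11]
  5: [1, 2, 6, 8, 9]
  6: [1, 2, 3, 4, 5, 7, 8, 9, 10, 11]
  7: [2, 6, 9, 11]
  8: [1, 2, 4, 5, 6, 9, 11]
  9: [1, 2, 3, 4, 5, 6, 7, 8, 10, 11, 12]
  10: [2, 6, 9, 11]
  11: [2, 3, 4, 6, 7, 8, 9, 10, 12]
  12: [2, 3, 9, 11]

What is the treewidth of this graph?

A width-4 tree decomposition is:
Bags: B1 = {2, 6, 8, 9, 11}  B2 = {2, 6, 7, 9, 11}  B3 = {2, 3, 6, 9, 11}  B4 = {2, 5, 6, 8, 9}  B5 = {2, 6, 9, 10, 11}  B6 = {2, 3, 9, 11, 12}  B7 = {1, 5, 6, 8, 9}  B8 = {4, 6, 8, 9, 11}
Tree: B1–B2, B2–B3, B1–B4, B3–B5, B3–B6, B4–B7, B1–B8
Each bag holds 5 vertices, so the decomposition has width 4, which upper-bounds the treewidth. Conversely, {2, 3, 9, 11, 12} is a clique of size 5, and the vertices of any clique must share a bag in every tree decomposition; so some bag has ≥ 5 vertices and tw(G) ≥ 4. The upper and lower bounds meet at 4, so that is the treewidth.

4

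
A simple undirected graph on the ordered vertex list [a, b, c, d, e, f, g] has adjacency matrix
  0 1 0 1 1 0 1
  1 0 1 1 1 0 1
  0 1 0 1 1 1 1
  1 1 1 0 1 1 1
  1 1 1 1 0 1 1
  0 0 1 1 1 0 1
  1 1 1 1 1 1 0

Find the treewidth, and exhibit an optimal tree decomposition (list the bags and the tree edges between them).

Each bag holds 5 vertices, so the decomposition has width 4, which upper-bounds the treewidth. For the lower bound, the 5 vertices {c, d, e, f, g} are pairwise adjacent, and any tree decomposition puts a clique entirely inside one bag — forcing width ≥ 4. Hence tw(G) = 4 exactly.

Treewidth 4.
One optimal decomposition is:
Bags: B1 = {b, c, d, e, g}  B2 = {a, b, d, e, g}  B3 = {c, d, e, f, g}
Tree: B1–B2, B1–B3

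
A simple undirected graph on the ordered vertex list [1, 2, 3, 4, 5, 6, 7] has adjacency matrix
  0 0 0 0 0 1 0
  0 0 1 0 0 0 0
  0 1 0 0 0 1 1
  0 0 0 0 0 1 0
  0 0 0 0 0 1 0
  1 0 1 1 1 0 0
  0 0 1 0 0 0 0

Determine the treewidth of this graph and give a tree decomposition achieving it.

Treewidth 1.
One optimal decomposition is:
Bags: B1 = {3, 6}  B2 = {4, 6}  B3 = {5, 6}  B4 = {2, 3}  B5 = {1, 6}  B6 = {3, 7}
Tree: B1–B2, B1–B3, B1–B4, B2–B5, B1–B6

Every bag has size at most 2, so the width is 2 − 1 = 1 and tw(G) ≤ 1. G has an edge, so its treewidth is at least 1. Therefore the treewidth is 1.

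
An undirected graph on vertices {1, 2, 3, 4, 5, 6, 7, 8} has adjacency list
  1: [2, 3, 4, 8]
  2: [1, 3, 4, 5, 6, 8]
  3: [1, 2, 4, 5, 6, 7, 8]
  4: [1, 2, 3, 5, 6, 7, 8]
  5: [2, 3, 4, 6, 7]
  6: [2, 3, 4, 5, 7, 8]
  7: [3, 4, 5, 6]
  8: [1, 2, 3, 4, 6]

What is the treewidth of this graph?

A width-4 tree decomposition is:
Bags: B1 = {2, 3, 4, 6, 8}  B2 = {1, 2, 3, 4, 8}  B3 = {2, 3, 4, 5, 6}  B4 = {3, 4, 5, 6, 7}
Tree: B1–B2, B1–B3, B3–B4
Every bag has size at most 5, so the width is 5 − 1 = 4 and tw(G) ≤ 4. For the lower bound, the 5 vertices {1, 2, 3, 4, 8} are pairwise adjacent, and any tree decomposition puts a clique entirely inside one bag — forcing width ≥ 4. Combining the bounds, tw(G) = 4.

4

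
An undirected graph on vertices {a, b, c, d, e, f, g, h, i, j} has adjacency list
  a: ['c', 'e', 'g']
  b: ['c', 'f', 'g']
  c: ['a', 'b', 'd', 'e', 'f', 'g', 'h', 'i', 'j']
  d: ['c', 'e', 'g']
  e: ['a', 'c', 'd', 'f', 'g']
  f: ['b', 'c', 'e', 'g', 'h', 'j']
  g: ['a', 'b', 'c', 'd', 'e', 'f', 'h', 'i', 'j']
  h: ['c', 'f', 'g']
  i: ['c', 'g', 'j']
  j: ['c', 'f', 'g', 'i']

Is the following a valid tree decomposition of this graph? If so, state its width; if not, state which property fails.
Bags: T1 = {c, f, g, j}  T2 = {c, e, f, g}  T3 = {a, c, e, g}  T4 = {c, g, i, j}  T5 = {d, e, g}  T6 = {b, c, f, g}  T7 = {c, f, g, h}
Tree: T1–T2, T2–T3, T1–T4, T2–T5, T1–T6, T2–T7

No — edge (c,d) lies in no bag.

A tree decomposition must satisfy three properties: every vertex lies in some bag; for every edge, both endpoints lie together in some bag; and for every vertex, the bags containing it form a connected subtree. Here edge (c,d) lies in no bag, so the decomposition is invalid.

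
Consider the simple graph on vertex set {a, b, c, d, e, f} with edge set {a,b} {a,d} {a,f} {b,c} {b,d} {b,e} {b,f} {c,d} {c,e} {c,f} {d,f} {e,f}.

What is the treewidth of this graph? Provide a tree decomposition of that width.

Every bag has size at most 4, so the width is 4 − 1 = 3 and tw(G) ≤ 3. Conversely, {b, c, d, f} is a clique of size 4, and the vertices of any clique must share a bag in every tree decomposition; so some bag has ≥ 4 vertices and tw(G) ≥ 3. Combining the bounds, tw(G) = 3.

Treewidth 3.
One such decomposition:
Bags: B1 = {b, c, e, f}  B2 = {b, c, d, f}  B3 = {a, b, d, f}
Tree: B1–B2, B2–B3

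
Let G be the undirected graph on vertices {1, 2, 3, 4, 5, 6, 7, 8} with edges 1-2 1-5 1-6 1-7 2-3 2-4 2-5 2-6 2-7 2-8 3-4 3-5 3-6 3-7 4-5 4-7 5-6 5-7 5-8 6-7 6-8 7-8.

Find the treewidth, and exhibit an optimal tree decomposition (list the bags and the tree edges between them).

Every bag has size at most 5, so the width is 5 − 1 = 4 and tw(G) ≤ 4. On the other hand G contains the 5-clique {2, 3, 4, 5, 7}. A clique must lie in a single bag of any decomposition, so no decomposition can have width below 4. The upper and lower bounds meet at 4, so that is the treewidth.

Treewidth 4.
One such decomposition:
Bags: B1 = {2, 3, 4, 5, 7}  B2 = {2, 3, 5, 6, 7}  B3 = {1, 2, 5, 6, 7}  B4 = {2, 5, 6, 7, 8}
Tree: B1–B2, B2–B3, B2–B4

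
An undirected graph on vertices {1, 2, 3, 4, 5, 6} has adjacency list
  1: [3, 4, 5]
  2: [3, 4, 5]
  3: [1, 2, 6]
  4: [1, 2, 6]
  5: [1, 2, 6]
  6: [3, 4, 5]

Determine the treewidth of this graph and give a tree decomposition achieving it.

Treewidth 3.
Bags: B1 = {1, 2, 5, 6}  B2 = {1, 2, 3, 6}  B3 = {1, 2, 4, 6}
Tree: B1–B2, B2–B3

Each bag holds 4 vertices, so the decomposition has width 3, which upper-bounds the treewidth. For the lower bound: the 4 vertex sets {5,6}, {1,3}, {2}, {4} are disjoint, each induces a connected subgraph, and every pair is joined by at least one edge of G. Contracting each set to a single vertex therefore yields K_{4} as a minor, and since treewidth is minor-monotone, tw(G) ≥ tw(K_{4}) = 3. Combining the bounds, tw(G) = 3.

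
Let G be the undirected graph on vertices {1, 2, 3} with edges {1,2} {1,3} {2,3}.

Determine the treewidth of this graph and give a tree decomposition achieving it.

Treewidth 2.
One such decomposition:
Bags: B1 = {1, 2, 3}
Tree: (single bag)

With just one bag of size 3, the width is 3 − 1 = 2, so tw(G) ≤ 2. Conversely, {1, 2, 3} is a clique of size 3, and the vertices of any clique must share a bag in every tree decomposition; so some bag has ≥ 3 vertices and tw(G) ≥ 2. Hence tw(G) = 2 exactly.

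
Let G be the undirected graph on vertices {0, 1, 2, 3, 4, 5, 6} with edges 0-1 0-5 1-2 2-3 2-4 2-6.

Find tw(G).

A width-1 tree decomposition is:
Bags: B1 = {2, 6}  B2 = {1, 2}  B3 = {0, 1}  B4 = {2, 4}  B5 = {0, 5}  B6 = {2, 3}
Tree: B1–B2, B2–B3, B1–B4, B3–B5, B2–B6
Each bag holds 2 vertices, so the decomposition has width 1, which upper-bounds the treewidth. G has an edge, so its treewidth is at least 1. Therefore the treewidth is 1.

1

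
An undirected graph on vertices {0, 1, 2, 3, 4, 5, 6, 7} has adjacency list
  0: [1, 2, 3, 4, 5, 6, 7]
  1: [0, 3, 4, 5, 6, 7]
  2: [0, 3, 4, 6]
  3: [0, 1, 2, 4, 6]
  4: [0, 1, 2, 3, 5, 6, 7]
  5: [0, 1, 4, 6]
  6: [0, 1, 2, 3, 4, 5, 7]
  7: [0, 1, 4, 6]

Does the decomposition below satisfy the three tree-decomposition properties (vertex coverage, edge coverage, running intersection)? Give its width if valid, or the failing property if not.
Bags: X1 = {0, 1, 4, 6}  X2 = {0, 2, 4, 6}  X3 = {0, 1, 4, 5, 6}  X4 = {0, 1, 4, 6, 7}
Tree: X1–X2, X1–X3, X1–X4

A tree decomposition must satisfy three properties: every vertex lies in some bag; for every edge, both endpoints lie together in some bag; and for every vertex, the bags containing it form a connected subtree. Here vertex 3 appears in no bag, so the decomposition is invalid.

No — vertex 3 appears in no bag.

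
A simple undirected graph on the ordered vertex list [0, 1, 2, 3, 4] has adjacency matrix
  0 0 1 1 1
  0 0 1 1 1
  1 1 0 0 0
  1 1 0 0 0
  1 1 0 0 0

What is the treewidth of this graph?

A width-2 tree decomposition is:
Bags: B1 = {0, 1, 4}  B2 = {0, 1, 3}  B3 = {0, 1, 2}
Tree: B1–B2, B2–B3
Every bag has size at most 3, so the width is 3 − 1 = 2 and tw(G) ≤ 2. The edges 1–4–0–3–1 form a cycle, so G is not a tree and its treewidth is at least 2. Combining the bounds, tw(G) = 2.

2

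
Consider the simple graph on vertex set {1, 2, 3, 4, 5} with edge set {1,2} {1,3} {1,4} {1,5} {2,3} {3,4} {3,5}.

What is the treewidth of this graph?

A width-2 tree decomposition is:
Bags: B1 = {1, 2, 3}  B2 = {1, 3, 4}  B3 = {1, 3, 5}
Tree: B1–B2, B2–B3
The largest bag has 3 vertices, giving width 2; this decomposition certifies tw(G) ≤ 2. On the other hand G contains the 3-clique {1, 2, 3}. A clique must lie in a single bag of any decomposition, so no decomposition can have width below 2. The upper and lower bounds meet at 2, so that is the treewidth.

2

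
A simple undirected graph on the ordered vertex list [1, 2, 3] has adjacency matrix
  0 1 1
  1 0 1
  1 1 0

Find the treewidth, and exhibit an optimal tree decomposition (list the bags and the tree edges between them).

A single bag containing all 3 vertices is trivially a valid decomposition of width 2. On the other hand G contains the 3-clique {1, 2, 3}. A clique must lie in a single bag of any decomposition, so no decomposition can have width below 2. The upper and lower bounds meet at 2, so that is the treewidth.

Treewidth 2.
Bags: B1 = {1, 2, 3}
Tree: (single bag)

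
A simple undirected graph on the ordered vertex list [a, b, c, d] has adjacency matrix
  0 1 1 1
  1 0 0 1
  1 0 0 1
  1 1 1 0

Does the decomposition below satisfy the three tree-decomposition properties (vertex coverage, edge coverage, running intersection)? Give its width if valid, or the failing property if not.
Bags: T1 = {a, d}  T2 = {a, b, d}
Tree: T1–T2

No — vertex c appears in no bag.

A tree decomposition must satisfy three properties: every vertex lies in some bag; for every edge, both endpoints lie together in some bag; and for every vertex, the bags containing it form a connected subtree. Here vertex c appears in no bag, so the decomposition is invalid.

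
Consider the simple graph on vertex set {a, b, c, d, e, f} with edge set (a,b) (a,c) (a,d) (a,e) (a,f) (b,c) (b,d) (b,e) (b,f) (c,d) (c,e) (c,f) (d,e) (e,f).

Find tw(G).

4

A width-4 tree decomposition is:
Bags: B1 = {a, b, c, d, e}  B2 = {a, b, c, e, f}
Tree: B1–B2
The largest bag has 5 vertices, giving width 4; this decomposition certifies tw(G) ≤ 4. On the other hand G contains the 5-clique {a, b, c, d, e}. A clique must lie in a single bag of any decomposition, so no decomposition can have width below 4. Hence tw(G) = 4 exactly.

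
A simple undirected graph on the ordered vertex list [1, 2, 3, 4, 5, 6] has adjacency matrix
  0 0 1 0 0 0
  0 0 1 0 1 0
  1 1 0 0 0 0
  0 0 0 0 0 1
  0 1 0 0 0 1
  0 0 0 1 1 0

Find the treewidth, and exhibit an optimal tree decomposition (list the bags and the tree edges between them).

Each bag holds 2 vertices, so the decomposition has width 1, which upper-bounds the treewidth. G has an edge, so its treewidth is at least 1. Therefore the treewidth is 1.

Treewidth 1.
One optimal decomposition is:
Bags: B1 = {4, 6}  B2 = {5, 6}  B3 = {2, 5}  B4 = {2, 3}  B5 = {1, 3}
Tree: B1–B2, B2–B3, B3–B4, B4–B5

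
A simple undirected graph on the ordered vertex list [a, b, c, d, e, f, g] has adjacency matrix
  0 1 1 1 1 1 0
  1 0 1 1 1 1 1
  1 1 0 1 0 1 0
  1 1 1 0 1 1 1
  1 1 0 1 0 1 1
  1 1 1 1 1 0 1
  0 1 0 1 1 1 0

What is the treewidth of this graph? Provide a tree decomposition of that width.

Treewidth 4.
Bags: B1 = {a, b, d, e, f}  B2 = {b, d, e, f, g}  B3 = {a, b, c, d, f}
Tree: B1–B2, B1–B3

Every bag has size at most 5, so the width is 5 − 1 = 4 and tw(G) ≤ 4. For the lower bound, the 5 vertices {b, d, e, f, g} are pairwise adjacent, and any tree decomposition puts a clique entirely inside one bag — forcing width ≥ 4. Combining the bounds, tw(G) = 4.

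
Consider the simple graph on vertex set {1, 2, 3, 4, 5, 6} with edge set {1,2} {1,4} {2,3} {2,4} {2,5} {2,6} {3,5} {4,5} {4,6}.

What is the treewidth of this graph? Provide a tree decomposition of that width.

The largest bag has 3 vertices, giving width 2; this decomposition certifies tw(G) ≤ 2. Conversely, {2, 3, 5} is a clique of size 3, and the vertices of any clique must share a bag in every tree decomposition; so some bag has ≥ 3 vertices and tw(G) ≥ 2. Therefore the treewidth is 2.

Treewidth 2.
Bags: B1 = {2, 4, 6}  B2 = {2, 4, 5}  B3 = {2, 3, 5}  B4 = {1, 2, 4}
Tree: B1–B2, B2–B3, B2–B4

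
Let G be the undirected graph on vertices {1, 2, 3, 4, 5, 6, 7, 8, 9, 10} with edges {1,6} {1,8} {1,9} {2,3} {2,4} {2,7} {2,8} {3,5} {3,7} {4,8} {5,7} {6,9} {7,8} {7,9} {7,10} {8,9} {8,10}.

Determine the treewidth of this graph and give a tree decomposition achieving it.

Treewidth 2.
One such decomposition:
Bags: B1 = {2, 7, 8}  B2 = {2, 3, 7}  B3 = {2, 4, 8}  B4 = {7, 8, 9}  B5 = {1, 8, 9}  B6 = {3, 5, 7}  B7 = {7, 8, 10}  B8 = {1, 6, 9}
Tree: B1–B2, B1–B3, B1–B4, B4–B5, B2–B6, B4–B7, B5–B8

The largest bag has 3 vertices, giving width 2; this decomposition certifies tw(G) ≤ 2. Conversely, {1, 8, 9} is a clique of size 3, and the vertices of any clique must share a bag in every tree decomposition; so some bag has ≥ 3 vertices and tw(G) ≥ 2. Therefore the treewidth is 2.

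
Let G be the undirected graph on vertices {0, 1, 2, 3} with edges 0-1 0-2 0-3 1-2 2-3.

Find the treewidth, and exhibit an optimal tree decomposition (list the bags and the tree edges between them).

Every bag has size at most 3, so the width is 3 − 1 = 2 and tw(G) ≤ 2. Conversely, {0, 1, 2} is a clique of size 3, and the vertices of any clique must share a bag in every tree decomposition; so some bag has ≥ 3 vertices and tw(G) ≥ 2. Hence tw(G) = 2 exactly.

Treewidth 2.
Bags: B1 = {0, 1, 2}  B2 = {0, 2, 3}
Tree: B1–B2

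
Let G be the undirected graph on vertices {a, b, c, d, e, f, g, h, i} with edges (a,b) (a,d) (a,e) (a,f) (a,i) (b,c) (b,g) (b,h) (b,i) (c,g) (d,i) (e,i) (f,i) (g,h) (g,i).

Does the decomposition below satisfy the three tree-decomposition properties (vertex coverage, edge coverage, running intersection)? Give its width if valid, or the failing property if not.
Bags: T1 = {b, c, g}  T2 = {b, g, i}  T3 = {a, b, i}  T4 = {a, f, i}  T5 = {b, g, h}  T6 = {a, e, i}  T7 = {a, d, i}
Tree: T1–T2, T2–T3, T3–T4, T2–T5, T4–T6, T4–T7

Yes; width 2.

Vertex coverage: the bags together contain {a, b, c, d, e, f, g, h, i}, the full vertex set. Edge coverage: each edge of G has both endpoints in at least one bag. Running intersection: for every vertex, the bags containing it form a connected subtree. All three properties hold, so this is a valid tree decomposition of width max|bag| − 1 = 2, and hence tw(G) ≤ 2.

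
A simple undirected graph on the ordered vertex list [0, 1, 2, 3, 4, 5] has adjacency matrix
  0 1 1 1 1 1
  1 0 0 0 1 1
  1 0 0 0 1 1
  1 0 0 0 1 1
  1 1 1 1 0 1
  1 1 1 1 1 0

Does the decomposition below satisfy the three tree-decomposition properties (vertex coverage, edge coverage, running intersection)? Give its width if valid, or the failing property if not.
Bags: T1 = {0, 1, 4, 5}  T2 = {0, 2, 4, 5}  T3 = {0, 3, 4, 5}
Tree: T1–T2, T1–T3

Checking the three conditions: (i) the bags cover all of {0, 1, 2, 3, 4, 5}; (ii) for each edge, some bag contains both endpoints; (iii) the bags containing any fixed vertex form a subtree. All hold, so the decomposition is valid with width 4 − 1 = 3.

Yes; width 3.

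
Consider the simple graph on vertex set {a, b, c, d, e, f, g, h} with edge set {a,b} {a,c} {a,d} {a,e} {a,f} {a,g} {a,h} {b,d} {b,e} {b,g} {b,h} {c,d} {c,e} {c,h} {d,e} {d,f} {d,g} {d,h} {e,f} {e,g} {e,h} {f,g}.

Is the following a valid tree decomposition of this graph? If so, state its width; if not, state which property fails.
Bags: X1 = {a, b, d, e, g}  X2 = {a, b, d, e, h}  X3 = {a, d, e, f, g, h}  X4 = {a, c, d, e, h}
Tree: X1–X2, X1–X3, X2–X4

A tree decomposition must satisfy three properties: every vertex lies in some bag; for every edge, both endpoints lie together in some bag; and for every vertex, the bags containing it form a connected subtree. Here bags containing vertex h are not connected in the tree, so the decomposition is invalid.

No — bags containing vertex h are not connected in the tree.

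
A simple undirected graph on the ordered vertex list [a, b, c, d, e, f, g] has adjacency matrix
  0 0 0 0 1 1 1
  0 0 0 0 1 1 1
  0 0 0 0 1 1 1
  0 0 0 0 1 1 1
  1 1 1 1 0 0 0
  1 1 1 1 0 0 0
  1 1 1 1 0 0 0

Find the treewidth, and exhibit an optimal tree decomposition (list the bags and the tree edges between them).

Treewidth 3.
One optimal decomposition is:
Bags: B1 = {c, e, f, g}  B2 = {a, e, f, g}  B3 = {b, e, f, g}  B4 = {d, e, f, g}
Tree: B1–B2, B2–B3, B3–B4

Every bag has size at most 4, so the width is 4 − 1 = 3 and tw(G) ≤ 3. For the lower bound: the 4 vertex sets {c,e}, {a,g}, {f}, {b} are disjoint, each induces a connected subgraph, and every pair is joined by at least one edge of G. Contracting each set to a single vertex therefore yields K_{4} as a minor, and since treewidth is minor-monotone, tw(G) ≥ tw(K_{4}) = 3. The upper and lower bounds meet at 3, so that is the treewidth.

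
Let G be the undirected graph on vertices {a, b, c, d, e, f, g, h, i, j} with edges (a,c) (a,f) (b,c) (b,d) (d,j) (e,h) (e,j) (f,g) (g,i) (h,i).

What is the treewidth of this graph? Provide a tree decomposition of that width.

Treewidth 2.
One such decomposition:
Bags: B1 = {f, g, i}  B2 = {f, h, i}  B3 = {e, f, h}  B4 = {e, f, j}  B5 = {d, f, j}  B6 = {b, d, f}  B7 = {b, c, f}  B8 = {a, c, f}
Tree: B1–B2, B2–B3, B3–B4, B4–B5, B5–B6, B6–B7, B7–B8

Every bag has size at most 3, so the width is 3 − 1 = 2 and tw(G) ≤ 2. The edges f–g–i–h–e–j–d–b–c–a–f form a cycle, so G is not a tree and its treewidth is at least 2. The upper and lower bounds meet at 2, so that is the treewidth.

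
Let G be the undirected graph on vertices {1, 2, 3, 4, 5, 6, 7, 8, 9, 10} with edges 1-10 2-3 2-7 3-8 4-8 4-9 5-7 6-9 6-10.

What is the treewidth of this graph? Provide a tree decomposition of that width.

Treewidth 1.
Bags: B1 = {5, 7}  B2 = {2, 7}  B3 = {2, 3}  B4 = {3, 8}  B5 = {4, 8}  B6 = {4, 9}  B7 = {6, 9}  B8 = {6, 10}  B9 = {1, 10}
Tree: B1–B2, B2–B3, B3–B4, B4–B5, B5–B6, B6–B7, B7–B8, B8–B9

The largest bag has 2 vertices, giving width 1; this decomposition certifies tw(G) ≤ 1. Any graph with an edge has treewidth ≥ 1, and G has the edge 5–7. The upper and lower bounds meet at 1, so that is the treewidth.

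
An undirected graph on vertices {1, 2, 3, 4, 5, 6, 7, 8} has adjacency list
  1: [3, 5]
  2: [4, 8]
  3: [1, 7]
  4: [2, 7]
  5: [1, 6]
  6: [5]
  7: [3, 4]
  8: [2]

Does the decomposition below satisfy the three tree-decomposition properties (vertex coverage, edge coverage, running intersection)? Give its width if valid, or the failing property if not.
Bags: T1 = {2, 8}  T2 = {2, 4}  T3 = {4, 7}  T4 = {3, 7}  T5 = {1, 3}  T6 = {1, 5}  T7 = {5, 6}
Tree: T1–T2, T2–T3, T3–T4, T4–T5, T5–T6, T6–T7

Yes; width 1.

Every vertex of G appears in some bag (union = {1, 2, 3, 4, 5, 6, 7, 8}); every edge is covered by a bag; and for each vertex v the set of bags containing v is connected in the bag tree. The decomposition is therefore valid. The largest bag has 2 vertices, so the width is 1.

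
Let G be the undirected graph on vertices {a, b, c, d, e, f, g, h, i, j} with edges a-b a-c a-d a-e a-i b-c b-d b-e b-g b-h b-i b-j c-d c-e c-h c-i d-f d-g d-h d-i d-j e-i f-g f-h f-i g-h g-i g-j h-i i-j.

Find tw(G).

A width-4 tree decomposition is:
Bags: B1 = {a, b, c, e, i}  B2 = {a, b, c, d, i}  B3 = {b, c, d, h, i}  B4 = {b, d, g, h, i}  B5 = {b, d, g, i, j}  B6 = {d, f, g, h, i}
Tree: B1–B2, B2–B3, B3–B4, B4–B5, B4–B6
The largest bag has 5 vertices, giving width 4; this decomposition certifies tw(G) ≤ 4. Conversely, {d, f, g, h, i} is a clique of size 5, and the vertices of any clique must share a bag in every tree decomposition; so some bag has ≥ 5 vertices and tw(G) ≥ 4. The upper and lower bounds meet at 4, so that is the treewidth.

4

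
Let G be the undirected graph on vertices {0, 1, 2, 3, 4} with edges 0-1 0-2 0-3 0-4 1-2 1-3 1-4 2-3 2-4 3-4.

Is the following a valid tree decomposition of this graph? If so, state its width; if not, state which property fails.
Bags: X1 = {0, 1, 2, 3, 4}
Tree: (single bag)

Yes; width 4.

Checking the three conditions: (i) the bags cover all of {0, 1, 2, 3, 4}; (ii) for each edge, some bag contains both endpoints; (iii) the bags containing any fixed vertex form a subtree. All hold, so the decomposition is valid with width 5 − 1 = 4.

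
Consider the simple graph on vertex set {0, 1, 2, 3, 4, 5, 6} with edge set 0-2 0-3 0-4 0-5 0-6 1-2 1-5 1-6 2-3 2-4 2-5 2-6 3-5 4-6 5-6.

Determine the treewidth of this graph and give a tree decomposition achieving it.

Treewidth 3.
One optimal decomposition is:
Bags: B1 = {0, 2, 3, 5}  B2 = {0, 2, 5, 6}  B3 = {0, 2, 4, 6}  B4 = {1, 2, 5, 6}
Tree: B1–B2, B2–B3, B2–B4

Every bag has size at most 4, so the width is 4 − 1 = 3 and tw(G) ≤ 3. For the lower bound, the 4 vertices {0, 2, 4, 6} are pairwise adjacent, and any tree decomposition puts a clique entirely inside one bag — forcing width ≥ 3. Therefore the treewidth is 3.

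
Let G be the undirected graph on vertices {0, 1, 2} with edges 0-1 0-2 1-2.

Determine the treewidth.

2

A width-2 tree decomposition is:
Bags: B1 = {0, 1, 2}
Tree: (single bag)
With just one bag of size 3, the width is 3 − 1 = 2, so tw(G) ≤ 2. For the lower bound, the 3 vertices {0, 1, 2} are pairwise adjacent, and any tree decomposition puts a clique entirely inside one bag — forcing width ≥ 2. Hence tw(G) = 2 exactly.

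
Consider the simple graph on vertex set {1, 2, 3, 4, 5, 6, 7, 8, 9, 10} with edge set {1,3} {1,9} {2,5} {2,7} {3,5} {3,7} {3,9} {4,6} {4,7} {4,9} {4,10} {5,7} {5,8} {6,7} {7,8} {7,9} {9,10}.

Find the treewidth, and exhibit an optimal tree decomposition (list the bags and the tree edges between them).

Each bag holds 3 vertices, so the decomposition has width 2, which upper-bounds the treewidth. On the other hand G contains the 3-clique {1, 3, 9}. A clique must lie in a single bag of any decomposition, so no decomposition can have width below 2. Hence tw(G) = 2 exactly.

Treewidth 2.
One optimal decomposition is:
Bags: B1 = {4, 9, 10}  B2 = {4, 7, 9}  B3 = {3, 7, 9}  B4 = {3, 5, 7}  B5 = {2, 5, 7}  B6 = {4, 6, 7}  B7 = {1, 3, 9}  B8 = {5, 7, 8}
Tree: B1–B2, B2–B3, B3–B4, B4–B5, B2–B6, B3–B7, B5–B8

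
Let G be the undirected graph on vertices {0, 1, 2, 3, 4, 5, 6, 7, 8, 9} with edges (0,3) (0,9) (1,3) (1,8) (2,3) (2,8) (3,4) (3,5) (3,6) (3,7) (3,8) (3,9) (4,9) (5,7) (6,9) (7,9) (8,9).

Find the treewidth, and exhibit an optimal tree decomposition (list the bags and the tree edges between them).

Treewidth 2.
Bags: B1 = {3, 7, 9}  B2 = {3, 5, 7}  B3 = {3, 4, 9}  B4 = {3, 8, 9}  B5 = {0, 3, 9}  B6 = {1, 3, 8}  B7 = {2, 3, 8}  B8 = {3, 6, 9}
Tree: B1–B2, B1–B3, B3–B4, B3–B5, B4–B6, B4–B7, B1–B8

Every bag has size at most 3, so the width is 3 − 1 = 2 and tw(G) ≤ 2. On the other hand G contains the 3-clique {1, 3, 8}. A clique must lie in a single bag of any decomposition, so no decomposition can have width below 2. Combining the bounds, tw(G) = 2.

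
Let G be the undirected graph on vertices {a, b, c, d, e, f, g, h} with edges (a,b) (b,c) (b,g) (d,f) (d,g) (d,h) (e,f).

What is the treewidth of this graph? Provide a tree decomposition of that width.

Each bag holds 2 vertices, so the decomposition has width 1, which upper-bounds the treewidth. Since G has at least one edge (e.g. b–g), it is not an edgeless graph, so tw(G) ≥ 1. Hence tw(G) = 1 exactly.

Treewidth 1.
One optimal decomposition is:
Bags: B1 = {b, g}  B2 = {d, g}  B3 = {a, b}  B4 = {d, f}  B5 = {d, h}  B6 = {e, f}  B7 = {b, c}
Tree: B1–B2, B1–B3, B2–B4, B2–B5, B4–B6, B3–B7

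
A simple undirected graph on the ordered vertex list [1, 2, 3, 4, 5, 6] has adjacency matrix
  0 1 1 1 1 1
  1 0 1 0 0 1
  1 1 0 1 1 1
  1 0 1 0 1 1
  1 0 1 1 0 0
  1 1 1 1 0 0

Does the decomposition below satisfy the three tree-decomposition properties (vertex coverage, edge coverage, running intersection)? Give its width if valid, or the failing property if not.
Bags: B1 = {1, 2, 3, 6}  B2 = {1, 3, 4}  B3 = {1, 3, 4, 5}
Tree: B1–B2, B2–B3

No — edge (6,4) lies in no bag.

A tree decomposition must satisfy three properties: every vertex lies in some bag; for every edge, both endpoints lie together in some bag; and for every vertex, the bags containing it form a connected subtree. Here edge (6,4) lies in no bag, so the decomposition is invalid.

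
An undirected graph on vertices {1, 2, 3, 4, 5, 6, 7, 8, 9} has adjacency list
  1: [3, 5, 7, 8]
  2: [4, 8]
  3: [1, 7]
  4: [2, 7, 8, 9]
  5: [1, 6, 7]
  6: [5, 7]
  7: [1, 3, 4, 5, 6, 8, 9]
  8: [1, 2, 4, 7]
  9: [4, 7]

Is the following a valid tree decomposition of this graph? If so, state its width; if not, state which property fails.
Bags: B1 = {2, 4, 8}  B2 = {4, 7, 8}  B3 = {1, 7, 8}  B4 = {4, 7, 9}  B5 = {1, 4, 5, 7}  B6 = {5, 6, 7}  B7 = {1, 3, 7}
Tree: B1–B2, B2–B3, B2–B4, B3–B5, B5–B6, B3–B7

A tree decomposition must satisfy three properties: every vertex lies in some bag; for every edge, both endpoints lie together in some bag; and for every vertex, the bags containing it form a connected subtree. Here bags containing vertex 4 are not connected in the tree, so the decomposition is invalid.

No — bags containing vertex 4 are not connected in the tree.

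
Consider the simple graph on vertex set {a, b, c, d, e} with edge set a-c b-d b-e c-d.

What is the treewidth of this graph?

A width-1 tree decomposition is:
Bags: B1 = {a, c}  B2 = {c, d}  B3 = {b, d}  B4 = {b, e}
Tree: B1–B2, B2–B3, B3–B4
Each bag holds 2 vertices, so the decomposition has width 1, which upper-bounds the treewidth. G has an edge, so its treewidth is at least 1. Therefore the treewidth is 1.

1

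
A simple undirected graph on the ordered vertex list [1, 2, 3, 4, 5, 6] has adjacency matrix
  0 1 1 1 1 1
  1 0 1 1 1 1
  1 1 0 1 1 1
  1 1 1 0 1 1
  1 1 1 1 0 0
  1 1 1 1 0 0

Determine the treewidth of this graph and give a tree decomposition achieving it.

The largest bag has 5 vertices, giving width 4; this decomposition certifies tw(G) ≤ 4. On the other hand G contains the 5-clique {1, 2, 3, 4, 5}. A clique must lie in a single bag of any decomposition, so no decomposition can have width below 4. Hence tw(G) = 4 exactly.

Treewidth 4.
One optimal decomposition is:
Bags: B1 = {1, 2, 3, 4, 6}  B2 = {1, 2, 3, 4, 5}
Tree: B1–B2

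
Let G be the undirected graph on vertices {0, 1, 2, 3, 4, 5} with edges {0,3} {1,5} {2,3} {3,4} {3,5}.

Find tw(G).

1

A width-1 tree decomposition is:
Bags: B1 = {3, 4}  B2 = {3, 5}  B3 = {0, 3}  B4 = {1, 5}  B5 = {2, 3}
Tree: B1–B2, B1–B3, B2–B4, B2–B5
The largest bag has 2 vertices, giving width 1; this decomposition certifies tw(G) ≤ 1. Since G has at least one edge (e.g. 3–4), it is not an edgeless graph, so tw(G) ≥ 1. Hence tw(G) = 1 exactly.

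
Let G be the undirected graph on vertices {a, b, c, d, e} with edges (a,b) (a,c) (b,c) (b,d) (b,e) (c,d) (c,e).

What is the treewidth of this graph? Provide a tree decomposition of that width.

Treewidth 2.
One optimal decomposition is:
Bags: B1 = {b, c, e}  B2 = {b, c, d}  B3 = {a, b, c}
Tree: B1–B2, B1–B3

Each bag holds 3 vertices, so the decomposition has width 2, which upper-bounds the treewidth. Conversely, {b, c, d} is a clique of size 3, and the vertices of any clique must share a bag in every tree decomposition; so some bag has ≥ 3 vertices and tw(G) ≥ 2. Therefore the treewidth is 2.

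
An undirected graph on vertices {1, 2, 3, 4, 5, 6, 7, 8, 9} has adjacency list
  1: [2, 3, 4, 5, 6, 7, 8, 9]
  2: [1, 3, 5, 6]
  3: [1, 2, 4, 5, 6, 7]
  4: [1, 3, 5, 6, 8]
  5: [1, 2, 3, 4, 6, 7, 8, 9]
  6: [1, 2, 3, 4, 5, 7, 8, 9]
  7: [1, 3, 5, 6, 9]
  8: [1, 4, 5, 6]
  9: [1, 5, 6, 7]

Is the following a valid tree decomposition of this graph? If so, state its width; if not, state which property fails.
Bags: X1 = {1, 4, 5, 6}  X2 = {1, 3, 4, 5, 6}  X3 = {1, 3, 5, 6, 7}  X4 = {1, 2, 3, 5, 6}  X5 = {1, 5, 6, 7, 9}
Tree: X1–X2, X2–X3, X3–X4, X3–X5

A tree decomposition must satisfy three properties: every vertex lies in some bag; for every edge, both endpoints lie together in some bag; and for every vertex, the bags containing it form a connected subtree. Here vertex 8 appears in no bag, so the decomposition is invalid.

No — vertex 8 appears in no bag.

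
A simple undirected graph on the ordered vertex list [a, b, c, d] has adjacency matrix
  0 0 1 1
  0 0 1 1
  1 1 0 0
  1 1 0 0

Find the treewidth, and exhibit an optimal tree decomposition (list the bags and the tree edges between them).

The largest bag has 3 vertices, giving width 2; this decomposition certifies tw(G) ≤ 2. For the lower bound, G contains the cycle b–c–a–d–b, so G is not a forest; only forests have treewidth ≤ 1, hence tw(G) ≥ 2. Combining the bounds, tw(G) = 2.

Treewidth 2.
One optimal decomposition is:
Bags: B1 = {a, b, c}  B2 = {a, b, d}
Tree: B1–B2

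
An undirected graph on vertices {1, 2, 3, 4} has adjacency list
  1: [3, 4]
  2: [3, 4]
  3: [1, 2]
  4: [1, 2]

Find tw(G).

A width-2 tree decomposition is:
Bags: B1 = {1, 2, 4}  B2 = {1, 2, 3}
Tree: B1–B2
Every bag has size at most 3, so the width is 3 − 1 = 2 and tw(G) ≤ 2. Since 1–4–2–3–1 is a cycle in G, G is not acyclic. Forests are exactly the graphs of treewidth ≤ 1, so tw(G) ≥ 2. Combining the bounds, tw(G) = 2.

2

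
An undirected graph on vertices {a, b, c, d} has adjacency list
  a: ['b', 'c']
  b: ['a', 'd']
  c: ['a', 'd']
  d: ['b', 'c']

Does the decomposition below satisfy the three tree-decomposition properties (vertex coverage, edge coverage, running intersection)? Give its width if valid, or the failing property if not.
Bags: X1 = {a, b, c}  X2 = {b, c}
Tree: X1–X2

No — vertex d appears in no bag.

A tree decomposition must satisfy three properties: every vertex lies in some bag; for every edge, both endpoints lie together in some bag; and for every vertex, the bags containing it form a connected subtree. Here vertex d appears in no bag, so the decomposition is invalid.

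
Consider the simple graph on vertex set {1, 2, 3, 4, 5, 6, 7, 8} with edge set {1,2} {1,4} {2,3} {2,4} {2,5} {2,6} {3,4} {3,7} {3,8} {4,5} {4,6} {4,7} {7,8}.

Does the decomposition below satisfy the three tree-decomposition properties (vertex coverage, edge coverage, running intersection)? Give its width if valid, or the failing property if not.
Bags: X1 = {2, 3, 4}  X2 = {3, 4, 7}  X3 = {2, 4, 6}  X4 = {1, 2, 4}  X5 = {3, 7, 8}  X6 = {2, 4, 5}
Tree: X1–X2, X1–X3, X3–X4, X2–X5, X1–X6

Vertex coverage: the bags together contain {1, 2, 3, 4, 5, 6, 7, 8}, the full vertex set. Edge coverage: each edge of G has both endpoints in at least one bag. Running intersection: for every vertex, the bags containing it form a connected subtree. All three properties hold, so this is a valid tree decomposition of width max|bag| − 1 = 2, and hence tw(G) ≤ 2.

Yes; width 2.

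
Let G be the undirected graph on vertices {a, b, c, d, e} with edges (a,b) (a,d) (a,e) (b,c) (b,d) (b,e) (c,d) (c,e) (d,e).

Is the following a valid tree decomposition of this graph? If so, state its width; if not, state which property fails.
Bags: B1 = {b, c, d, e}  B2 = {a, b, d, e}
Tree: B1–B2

Yes; width 3.

Every vertex of G appears in some bag (union = {a, b, c, d, e}); every edge is covered by a bag; and for each vertex v the set of bags containing v is connected in the bag tree. The decomposition is therefore valid. The largest bag has 4 vertices, so the width is 3.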